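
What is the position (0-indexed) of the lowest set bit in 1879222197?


0b1110000000000101010011110110101. Lowest set bit at position 0

0


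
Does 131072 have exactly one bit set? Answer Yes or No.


0b100000000000000000. Only one bit set => Yes

Yes


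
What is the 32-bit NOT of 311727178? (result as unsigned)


~0b10010100101001001010001001010 = 0b11101101011010110110101110110101 = 3983240117 (32-bit unsigned)

3983240117


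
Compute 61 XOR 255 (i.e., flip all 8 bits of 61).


61 ^ 255 = 194

194


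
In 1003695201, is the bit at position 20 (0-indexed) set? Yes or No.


0b111011110100110010110001100001, bit 20 = 1. Yes

Yes


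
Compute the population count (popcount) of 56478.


0b1101110010011110 has 10 set bits

10


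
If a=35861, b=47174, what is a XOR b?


35861 ^ 47174 = 13395

13395


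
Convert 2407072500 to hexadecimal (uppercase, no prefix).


2407072500 = 8F7902F4 hex

8F7902F4


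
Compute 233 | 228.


0b11101001 | 0b11100100 = 0b11101101 = 237

237


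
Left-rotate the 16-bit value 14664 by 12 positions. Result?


Rotate 0b11100101001000 left by 12 (16-bit) = 0b1000001110010100 = 33684

33684


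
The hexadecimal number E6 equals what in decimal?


E6 hex = 230 decimal

230


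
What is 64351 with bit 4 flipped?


64351 ^ (1 << 4) = 64351 ^ 16 = 64335

64335


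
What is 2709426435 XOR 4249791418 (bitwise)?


0b10100001011111101001000100000011 ^ 0b11111101010011101010101110111010 = 0b1011100001100000011101010111001 = 1546664633

1546664633


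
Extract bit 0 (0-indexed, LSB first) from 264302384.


0b1111110000001110111100110000, position 0 = 0

0


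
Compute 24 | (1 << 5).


24 | (1 << 5) = 24 | 32 = 56

56


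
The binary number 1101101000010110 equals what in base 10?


1101101000010110 in decimal = 55830

55830


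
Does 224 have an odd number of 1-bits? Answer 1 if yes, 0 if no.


0b11100000 has 3 ones => parity 1

1


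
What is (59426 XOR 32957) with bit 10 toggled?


Step 1: 59426 ^ 32957 = 26783
Step 2: 26783 ^ (1 << 10) = 26783 ^ 1024 = 27807

27807


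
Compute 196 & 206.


0b11000100 & 0b11001110 = 0b11000100 = 196

196


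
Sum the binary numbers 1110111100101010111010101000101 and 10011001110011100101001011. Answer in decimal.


1110111100101010111010101000101 + 10011001110011100101001011 = 1111001111111001010111010010000 = 2046602896

2046602896


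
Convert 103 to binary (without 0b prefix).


103 = 1100111 in binary

1100111


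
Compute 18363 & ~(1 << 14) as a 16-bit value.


18363 & ~(1 << 14) = 1979

1979


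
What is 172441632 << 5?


0b1010010001110100000000100000 << 5 = 0b101001000111010000000010000000000 = 5518132224

5518132224


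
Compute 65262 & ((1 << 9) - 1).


65262 & 511 = 238

238


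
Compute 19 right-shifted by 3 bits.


0b10011 >> 3 = 0b10 = 2

2


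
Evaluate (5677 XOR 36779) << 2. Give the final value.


Step 1: 5677 ^ 36779 = 39302
Step 2: 39302 << 2 = 157208

157208


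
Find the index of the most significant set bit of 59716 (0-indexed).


0b1110100101000100. Highest set bit at position 15

15


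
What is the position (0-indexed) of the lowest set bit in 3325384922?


0b11000110001101010101100011011010. Lowest set bit at position 1

1


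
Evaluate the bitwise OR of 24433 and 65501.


0b101111101110001 | 0b1111111111011101 = 0b1111111111111101 = 65533

65533


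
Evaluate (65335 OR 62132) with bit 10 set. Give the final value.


Step 1: 65335 | 62132 = 65463
Step 2: 65463 | (1 << 10) = 65463 | 1024 = 65463

65463


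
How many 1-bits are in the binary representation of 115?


0b1110011 has 5 set bits

5


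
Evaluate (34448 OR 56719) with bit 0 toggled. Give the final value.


Step 1: 34448 | 56719 = 57247
Step 2: 57247 ^ (1 << 0) = 57247 ^ 1 = 57246

57246


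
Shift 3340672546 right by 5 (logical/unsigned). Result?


0b11000111000111101001111000100010 >> 5 = 0b110001110001111010011110001 = 104396017

104396017


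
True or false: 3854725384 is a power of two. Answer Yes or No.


0b11100101110000100111000100001000. Multiple bits set => No

No


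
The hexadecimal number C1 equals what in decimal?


C1 hex = 193 decimal

193


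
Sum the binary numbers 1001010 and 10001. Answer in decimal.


1001010 + 10001 = 1011011 = 91

91


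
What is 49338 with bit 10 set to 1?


49338 | (1 << 10) = 49338 | 1024 = 50362

50362


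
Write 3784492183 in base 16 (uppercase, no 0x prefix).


3784492183 = E192C497 hex

E192C497


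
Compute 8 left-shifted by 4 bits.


0b1000 << 4 = 0b10000000 = 128

128


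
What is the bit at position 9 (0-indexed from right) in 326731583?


0b10011011110011000011100111111, position 9 = 1

1


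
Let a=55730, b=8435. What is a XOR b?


55730 ^ 8435 = 63809

63809


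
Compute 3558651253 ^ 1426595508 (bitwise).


0b11010100000111001011010101110101 ^ 0b1010101000010000001111010110100 = 0b10000001000101001010101111000001 = 2165615553

2165615553


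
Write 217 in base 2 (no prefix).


217 = 11011001 in binary

11011001


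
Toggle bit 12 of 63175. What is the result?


63175 ^ (1 << 12) = 63175 ^ 4096 = 59079

59079


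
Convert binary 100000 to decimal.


100000 in decimal = 32

32


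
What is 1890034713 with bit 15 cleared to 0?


1890034713 & ~(1 << 15) = 1890001945

1890001945


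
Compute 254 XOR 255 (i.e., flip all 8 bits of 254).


254 ^ 255 = 1

1


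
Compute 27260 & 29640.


0b110101001111100 & 0b111001111001000 = 0b110001001001000 = 25160

25160


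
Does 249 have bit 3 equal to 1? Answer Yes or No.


0b11111001, bit 3 = 1. Yes

Yes


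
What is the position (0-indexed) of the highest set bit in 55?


0b110111. Highest set bit at position 5

5


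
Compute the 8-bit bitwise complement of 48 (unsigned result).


~0b110000 = 0b11001111 = 207 (8-bit unsigned)

207


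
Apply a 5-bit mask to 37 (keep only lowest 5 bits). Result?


37 & 31 = 5

5


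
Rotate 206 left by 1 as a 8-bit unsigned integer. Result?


Rotate 0b11001110 left by 1 (8-bit) = 0b10011101 = 157

157


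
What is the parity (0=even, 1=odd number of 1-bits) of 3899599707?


0b11101000011011110010101101011011 has 19 ones => parity 1

1


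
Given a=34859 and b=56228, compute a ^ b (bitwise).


34859 ^ 56228 = 21391

21391


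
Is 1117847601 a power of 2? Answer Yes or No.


0b1000010101000010000000000110001. Multiple bits set => No

No


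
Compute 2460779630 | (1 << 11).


2460779630 | (1 << 11) = 2460779630 | 2048 = 2460781678

2460781678


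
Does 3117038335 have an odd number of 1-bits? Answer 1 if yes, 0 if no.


0b10111001110010100011101011111111 has 21 ones => parity 1

1


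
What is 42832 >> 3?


0b1010011101010000 >> 3 = 0b1010011101010 = 5354

5354


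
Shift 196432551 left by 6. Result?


0b1011101101010101001010100111 << 6 = 0b1011101101010101001010100111000000 = 12571683264

12571683264


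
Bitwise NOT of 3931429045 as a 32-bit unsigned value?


~0b11101010010101001101100010110101 = 0b10101101010110010011101001010 = 363538250 (32-bit unsigned)

363538250


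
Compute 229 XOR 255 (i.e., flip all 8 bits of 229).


229 ^ 255 = 26

26


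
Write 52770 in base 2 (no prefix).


52770 = 1100111000100010 in binary

1100111000100010


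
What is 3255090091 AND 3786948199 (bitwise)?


0b11000010000001001011101110101011 & 0b11100001101110000011111001100111 = 0b11000000000000000011101000100011 = 3221240355

3221240355


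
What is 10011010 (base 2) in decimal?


10011010 in decimal = 154

154


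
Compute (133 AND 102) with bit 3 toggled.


Step 1: 133 & 102 = 4
Step 2: 4 ^ (1 << 3) = 4 ^ 8 = 12

12


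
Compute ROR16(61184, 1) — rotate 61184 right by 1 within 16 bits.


Rotate 0b1110111100000000 right by 1 (16-bit) = 0b111011110000000 = 30592

30592


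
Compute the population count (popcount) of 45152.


0b1011000001100000 has 5 set bits

5


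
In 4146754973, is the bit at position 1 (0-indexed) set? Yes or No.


0b11110111001010100111010110011101, bit 1 = 0. No

No


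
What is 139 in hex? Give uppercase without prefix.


139 = 8B hex

8B


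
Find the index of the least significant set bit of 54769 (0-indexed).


0b1101010111110001. Lowest set bit at position 0

0


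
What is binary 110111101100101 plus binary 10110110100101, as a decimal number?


110111101100101 + 10110110100101 = 1001110100001010 = 40202

40202


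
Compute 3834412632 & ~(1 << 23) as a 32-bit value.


3834412632 & ~(1 << 23) = 3826024024

3826024024


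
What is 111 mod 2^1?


111 & 1 = 1

1


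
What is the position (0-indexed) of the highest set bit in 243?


0b11110011. Highest set bit at position 7

7


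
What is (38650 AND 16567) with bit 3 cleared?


Step 1: 38650 & 16567 = 178
Step 2: 178 & ~(1 << 3) = 178

178


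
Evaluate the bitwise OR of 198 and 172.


0b11000110 | 0b10101100 = 0b11101110 = 238

238


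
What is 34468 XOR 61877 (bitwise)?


0b1000011010100100 ^ 0b1111000110110101 = 0b111011100010001 = 30481

30481


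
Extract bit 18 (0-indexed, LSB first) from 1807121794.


0b1101011101101100111110110000010, position 18 = 1

1


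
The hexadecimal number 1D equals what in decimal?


1D hex = 29 decimal

29


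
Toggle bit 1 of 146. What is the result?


146 ^ (1 << 1) = 146 ^ 2 = 144

144


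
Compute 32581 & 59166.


0b111111101000101 & 0b1110011100011110 = 0b110011100000100 = 26372

26372


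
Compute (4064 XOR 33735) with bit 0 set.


Step 1: 4064 ^ 33735 = 35879
Step 2: 35879 | (1 << 0) = 35879 | 1 = 35879

35879


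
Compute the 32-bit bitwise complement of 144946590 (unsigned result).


~0b1000101000111011010110011110 = 0b11110111010111000100101001100001 = 4150020705 (32-bit unsigned)

4150020705


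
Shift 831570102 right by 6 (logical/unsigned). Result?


0b110001100100001100000010110110 >> 6 = 0b110001100100001100000010 = 12993282

12993282


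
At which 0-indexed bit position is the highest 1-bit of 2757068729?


0b10100100010101011000011110111001. Highest set bit at position 31

31


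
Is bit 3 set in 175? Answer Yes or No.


0b10101111, bit 3 = 1. Yes

Yes


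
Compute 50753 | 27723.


0b1100011001000001 | 0b110110001001011 = 0b1110111001001011 = 61003

61003


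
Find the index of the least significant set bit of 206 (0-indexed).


0b11001110. Lowest set bit at position 1

1


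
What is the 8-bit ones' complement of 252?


252 ^ 255 = 3

3


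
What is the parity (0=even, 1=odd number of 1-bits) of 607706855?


0b100100001110001101111011100111 has 17 ones => parity 1

1


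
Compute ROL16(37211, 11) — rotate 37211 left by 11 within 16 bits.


Rotate 0b1001000101011011 left by 11 (16-bit) = 0b1101110010001010 = 56458

56458


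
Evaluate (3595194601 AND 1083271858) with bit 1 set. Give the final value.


Step 1: 3595194601 & 1083271858 = 1073758368
Step 2: 1073758368 | (1 << 1) = 1073758368 | 2 = 1073758370

1073758370


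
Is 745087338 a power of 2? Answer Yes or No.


0b101100011010010010000101101010. Multiple bits set => No

No


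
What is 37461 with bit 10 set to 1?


37461 | (1 << 10) = 37461 | 1024 = 38485

38485


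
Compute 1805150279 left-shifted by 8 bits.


0b1101011100110000110100001000111 << 8 = 0b110101110011000011010000100011100000000 = 462118471424

462118471424


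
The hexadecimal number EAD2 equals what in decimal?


EAD2 hex = 60114 decimal

60114


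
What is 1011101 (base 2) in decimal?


1011101 in decimal = 93

93


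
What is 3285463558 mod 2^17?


3285463558 & 131071 = 12806

12806


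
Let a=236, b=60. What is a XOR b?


236 ^ 60 = 208

208


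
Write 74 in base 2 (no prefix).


74 = 1001010 in binary

1001010


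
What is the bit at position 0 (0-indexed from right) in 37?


0b100101, position 0 = 1

1


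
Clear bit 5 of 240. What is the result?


240 & ~(1 << 5) = 208

208


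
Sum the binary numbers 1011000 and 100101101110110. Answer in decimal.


1011000 + 100101101110110 = 100101111001110 = 19406

19406


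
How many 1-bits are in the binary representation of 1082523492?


0b1000000100001011111111101100100 has 15 set bits

15


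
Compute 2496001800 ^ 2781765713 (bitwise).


0b10010100110001011111011100001000 ^ 0b10100101110011100110000001010001 = 0b110001000010111001011101011001 = 822843225

822843225


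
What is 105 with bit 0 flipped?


105 ^ (1 << 0) = 105 ^ 1 = 104

104


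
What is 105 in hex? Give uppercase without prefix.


105 = 69 hex

69


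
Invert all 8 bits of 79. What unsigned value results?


79 ^ 255 = 176

176


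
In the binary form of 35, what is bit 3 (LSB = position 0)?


0b100011, position 3 = 0

0


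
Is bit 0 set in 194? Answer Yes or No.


0b11000010, bit 0 = 0. No

No


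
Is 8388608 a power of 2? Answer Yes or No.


0b100000000000000000000000. Only one bit set => Yes

Yes


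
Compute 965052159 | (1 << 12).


965052159 | (1 << 12) = 965052159 | 4096 = 965056255

965056255


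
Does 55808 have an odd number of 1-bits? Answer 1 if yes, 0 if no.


0b1101101000000000 has 5 ones => parity 1

1


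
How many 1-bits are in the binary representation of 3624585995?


0b11011000000010101100101100001011 has 14 set bits

14


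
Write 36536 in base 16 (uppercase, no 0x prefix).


36536 = 8EB8 hex

8EB8


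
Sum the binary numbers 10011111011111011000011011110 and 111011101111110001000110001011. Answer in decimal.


10011111011111011000011011110 + 111011101111110001000110001011 = 1001111101011101100001001101001 = 1336853097

1336853097


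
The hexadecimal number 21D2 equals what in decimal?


21D2 hex = 8658 decimal

8658


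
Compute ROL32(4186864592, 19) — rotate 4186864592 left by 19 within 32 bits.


Rotate 0b11111001100011100111101111010000 left by 19 (32-bit) = 0b11011110100001111100110001110011 = 3733441651

3733441651


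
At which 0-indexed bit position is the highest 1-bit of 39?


0b100111. Highest set bit at position 5

5


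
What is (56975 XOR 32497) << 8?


Step 1: 56975 ^ 32497 = 41086
Step 2: 41086 << 8 = 10518016

10518016


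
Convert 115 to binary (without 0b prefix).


115 = 1110011 in binary

1110011


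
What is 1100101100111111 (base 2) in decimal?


1100101100111111 in decimal = 52031

52031


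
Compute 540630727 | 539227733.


0b100000001110010101111011000111 | 0b100000001000111111011001010101 = 0b100000001110111111111011010111 = 540802775

540802775


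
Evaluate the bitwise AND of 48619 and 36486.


0b1011110111101011 & 0b1000111010000110 = 0b1000110010000010 = 35970

35970


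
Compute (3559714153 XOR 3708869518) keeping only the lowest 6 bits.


Step 1: 3559714153 ^ 3708869518 = 154941159
Step 2: 154941159 & 63 = 39

39


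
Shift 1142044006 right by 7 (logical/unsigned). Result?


0b1000100000100100011010101100110 >> 7 = 0b100010000010010001101010 = 8922218

8922218


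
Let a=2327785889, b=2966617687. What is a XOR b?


2327785889 ^ 2966617687 = 980275190

980275190


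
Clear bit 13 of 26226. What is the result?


26226 & ~(1 << 13) = 18034

18034


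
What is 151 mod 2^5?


151 & 31 = 23

23


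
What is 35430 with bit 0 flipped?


35430 ^ (1 << 0) = 35430 ^ 1 = 35431

35431


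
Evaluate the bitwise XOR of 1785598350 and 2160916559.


0b1101010011011100001000110001110 ^ 0b10000000110011001111100001001111 = 0b11101010101000101110100111000001 = 3936545217

3936545217


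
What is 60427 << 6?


0b1110110000001011 << 6 = 0b1110110000001011000000 = 3867328

3867328


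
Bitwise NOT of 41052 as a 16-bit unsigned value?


~0b1010000001011100 = 0b101111110100011 = 24483 (16-bit unsigned)

24483


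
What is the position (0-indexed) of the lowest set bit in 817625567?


0b110000101110111111100111011111. Lowest set bit at position 0

0


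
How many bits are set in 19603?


0b100110010010011 has 7 set bits

7


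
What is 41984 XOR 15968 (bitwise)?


0b1010010000000000 ^ 0b11111001100000 = 0b1001101001100000 = 39520

39520


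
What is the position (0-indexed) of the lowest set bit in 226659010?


0b1101100000101000101011000010. Lowest set bit at position 1

1


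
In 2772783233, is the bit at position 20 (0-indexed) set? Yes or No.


0b10100101010001010101000010000001, bit 20 = 0. No

No


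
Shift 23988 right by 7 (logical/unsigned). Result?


0b101110110110100 >> 7 = 0b10111011 = 187

187


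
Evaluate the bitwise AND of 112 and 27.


0b1110000 & 0b11011 = 0b10000 = 16

16


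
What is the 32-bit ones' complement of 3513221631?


3513221631 ^ 4294967295 = 781745664

781745664


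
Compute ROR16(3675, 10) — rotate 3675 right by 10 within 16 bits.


Rotate 0b111001011011 right by 10 (16-bit) = 0b1001011011000011 = 38595

38595


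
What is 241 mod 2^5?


241 & 31 = 17

17


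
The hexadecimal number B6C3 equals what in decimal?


B6C3 hex = 46787 decimal

46787


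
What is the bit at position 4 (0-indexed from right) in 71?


0b1000111, position 4 = 0

0


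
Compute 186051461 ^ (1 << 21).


186051461 ^ (1 << 21) = 186051461 ^ 2097152 = 188148613

188148613


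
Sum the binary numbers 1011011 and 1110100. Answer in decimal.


1011011 + 1110100 = 11001111 = 207

207


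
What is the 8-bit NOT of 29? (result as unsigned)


~0b11101 = 0b11100010 = 226 (8-bit unsigned)

226


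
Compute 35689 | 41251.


0b1000101101101001 | 0b1010000100100011 = 0b1010101101101011 = 43883

43883


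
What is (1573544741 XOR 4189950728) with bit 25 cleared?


Step 1: 1573544741 ^ 4189950728 = 2759323693
Step 2: 2759323693 & ~(1 << 25) = 2759323693

2759323693


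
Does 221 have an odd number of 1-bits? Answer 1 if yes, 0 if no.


0b11011101 has 6 ones => parity 0

0


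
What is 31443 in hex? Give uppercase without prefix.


31443 = 7AD3 hex

7AD3


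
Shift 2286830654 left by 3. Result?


0b10001000010011100100010000111110 << 3 = 0b10001000010011100100010000111110000 = 18294645232

18294645232


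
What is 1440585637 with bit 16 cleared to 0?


1440585637 & ~(1 << 16) = 1440520101

1440520101


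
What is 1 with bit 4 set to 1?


1 | (1 << 4) = 1 | 16 = 17

17


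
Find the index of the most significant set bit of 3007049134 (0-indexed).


0b10110011001110111110110110101110. Highest set bit at position 31

31


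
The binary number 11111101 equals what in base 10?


11111101 in decimal = 253

253


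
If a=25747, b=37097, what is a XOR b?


25747 ^ 37097 = 62586

62586


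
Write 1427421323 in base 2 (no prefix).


1427421323 = 1010101000101001011100010001011 in binary

1010101000101001011100010001011


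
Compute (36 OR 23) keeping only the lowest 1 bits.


Step 1: 36 | 23 = 55
Step 2: 55 & 1 = 1

1


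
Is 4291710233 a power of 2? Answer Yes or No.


0b11111111110011100100110100011001. Multiple bits set => No

No


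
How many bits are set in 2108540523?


0b1111101101011011100011001101011 has 20 set bits

20


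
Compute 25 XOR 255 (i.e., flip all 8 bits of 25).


25 ^ 255 = 230

230


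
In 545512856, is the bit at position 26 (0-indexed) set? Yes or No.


0b100000100000111101110110011000, bit 26 = 0. No

No


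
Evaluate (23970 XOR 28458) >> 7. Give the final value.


Step 1: 23970 ^ 28458 = 12936
Step 2: 12936 >> 7 = 101

101


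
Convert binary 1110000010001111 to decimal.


1110000010001111 in decimal = 57487

57487


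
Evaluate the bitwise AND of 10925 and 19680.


0b10101010101101 & 0b100110011100000 = 0b100010100000 = 2208

2208


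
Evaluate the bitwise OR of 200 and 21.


0b11001000 | 0b10101 = 0b11011101 = 221

221


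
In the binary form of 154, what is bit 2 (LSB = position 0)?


0b10011010, position 2 = 0

0


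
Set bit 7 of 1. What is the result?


1 | (1 << 7) = 1 | 128 = 129

129


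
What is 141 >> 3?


0b10001101 >> 3 = 0b10001 = 17

17


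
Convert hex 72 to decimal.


72 hex = 114 decimal

114


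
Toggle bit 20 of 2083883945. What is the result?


2083883945 ^ (1 << 20) = 2083883945 ^ 1048576 = 2082835369

2082835369


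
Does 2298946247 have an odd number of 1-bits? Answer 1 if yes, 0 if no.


0b10001001000001110010001011000111 has 13 ones => parity 1

1


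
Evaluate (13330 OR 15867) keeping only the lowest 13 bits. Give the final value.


Step 1: 13330 | 15867 = 15867
Step 2: 15867 & 8191 = 7675

7675


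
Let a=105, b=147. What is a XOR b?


105 ^ 147 = 250

250


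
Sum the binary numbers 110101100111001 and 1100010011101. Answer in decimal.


110101100111001 + 1100010011101 = 1000001111010110 = 33750

33750


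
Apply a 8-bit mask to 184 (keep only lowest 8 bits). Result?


184 & 255 = 184

184


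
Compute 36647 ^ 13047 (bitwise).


0b1000111100100111 ^ 0b11001011110111 = 0b1011110111010000 = 48592

48592


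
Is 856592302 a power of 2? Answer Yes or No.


0b110011000011101000111110101110. Multiple bits set => No

No


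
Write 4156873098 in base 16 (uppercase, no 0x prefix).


4156873098 = F7C4D98A hex

F7C4D98A


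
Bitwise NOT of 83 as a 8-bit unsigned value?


~0b1010011 = 0b10101100 = 172 (8-bit unsigned)

172


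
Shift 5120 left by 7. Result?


0b1010000000000 << 7 = 0b10100000000000000000 = 655360

655360


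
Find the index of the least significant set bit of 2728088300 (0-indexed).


0b10100010100110110101001011101100. Lowest set bit at position 2

2


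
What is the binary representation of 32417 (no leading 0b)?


32417 = 111111010100001 in binary

111111010100001


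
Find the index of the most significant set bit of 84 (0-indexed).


0b1010100. Highest set bit at position 6

6


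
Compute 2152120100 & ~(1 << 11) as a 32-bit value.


2152120100 & ~(1 << 11) = 2152118052

2152118052


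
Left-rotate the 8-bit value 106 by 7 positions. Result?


Rotate 0b1101010 left by 7 (8-bit) = 0b110101 = 53

53


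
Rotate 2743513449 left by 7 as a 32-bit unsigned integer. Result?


Rotate 0b10100011100001101011000101101001 left by 7 (32-bit) = 0b11000011010110001011010011010001 = 3277370577

3277370577


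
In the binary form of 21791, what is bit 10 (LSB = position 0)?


0b101010100011111, position 10 = 1

1


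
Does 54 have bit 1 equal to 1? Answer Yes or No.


0b110110, bit 1 = 1. Yes

Yes


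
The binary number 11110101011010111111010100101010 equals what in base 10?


11110101011010111111010100101010 in decimal = 4117493034

4117493034


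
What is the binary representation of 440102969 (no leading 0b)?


440102969 = 11010001110110111000000111001 in binary

11010001110110111000000111001


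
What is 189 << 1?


0b10111101 << 1 = 0b101111010 = 378

378


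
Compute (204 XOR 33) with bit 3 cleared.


Step 1: 204 ^ 33 = 237
Step 2: 237 & ~(1 << 3) = 229

229


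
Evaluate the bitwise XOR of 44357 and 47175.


0b1010110101000101 ^ 0b1011100001000111 = 0b1010100000010 = 5378

5378


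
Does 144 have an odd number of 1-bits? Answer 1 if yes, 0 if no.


0b10010000 has 2 ones => parity 0

0


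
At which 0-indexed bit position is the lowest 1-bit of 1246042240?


0b1001010010001010001100010000000. Lowest set bit at position 7

7


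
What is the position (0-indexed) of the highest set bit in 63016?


0b1111011000101000. Highest set bit at position 15

15


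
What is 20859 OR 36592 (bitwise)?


0b101000101111011 | 0b1000111011110000 = 0b1101111111111011 = 57339

57339


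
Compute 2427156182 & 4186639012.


0b10010000101010110111011011010110 & 0b11111001100010110000101010100100 = 0b10010000100010110000001010000100 = 2425029252

2425029252


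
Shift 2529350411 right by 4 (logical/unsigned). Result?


0b10010110110000101101001100001011 >> 4 = 0b1001011011000010110100110000 = 158084400

158084400


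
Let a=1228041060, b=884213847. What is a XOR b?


1228041060 ^ 884213847 = 2105959219

2105959219


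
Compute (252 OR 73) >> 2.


Step 1: 252 | 73 = 253
Step 2: 253 >> 2 = 63

63


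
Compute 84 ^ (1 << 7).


84 ^ (1 << 7) = 84 ^ 128 = 212

212


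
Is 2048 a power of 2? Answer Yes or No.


0b100000000000. Only one bit set => Yes

Yes


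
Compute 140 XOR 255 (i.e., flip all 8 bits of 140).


140 ^ 255 = 115

115


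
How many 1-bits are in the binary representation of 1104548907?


0b1000001110101100001010000101011 has 13 set bits

13


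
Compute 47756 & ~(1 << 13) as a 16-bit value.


47756 & ~(1 << 13) = 39564

39564


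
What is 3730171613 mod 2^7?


3730171613 & 127 = 93

93


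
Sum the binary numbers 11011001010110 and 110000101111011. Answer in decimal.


11011001010110 + 110000101111011 = 1001011111010001 = 38865

38865


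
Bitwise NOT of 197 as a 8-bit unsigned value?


~0b11000101 = 0b111010 = 58 (8-bit unsigned)

58


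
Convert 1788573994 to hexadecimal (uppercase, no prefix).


1788573994 = 6A9B792A hex

6A9B792A


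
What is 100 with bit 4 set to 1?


100 | (1 << 4) = 100 | 16 = 116

116


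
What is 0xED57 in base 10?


ED57 hex = 60759 decimal

60759


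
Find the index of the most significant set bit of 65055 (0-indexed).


0b1111111000011111. Highest set bit at position 15

15


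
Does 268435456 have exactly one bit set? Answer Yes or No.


0b10000000000000000000000000000. Only one bit set => Yes

Yes


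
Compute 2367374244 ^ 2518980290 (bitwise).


0b10001101000110110100001110100100 ^ 0b10010110001001001001011011000010 = 0b11011001111111101010101100110 = 457168230

457168230


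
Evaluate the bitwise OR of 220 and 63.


0b11011100 | 0b111111 = 0b11111111 = 255

255


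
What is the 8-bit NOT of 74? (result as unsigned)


~0b1001010 = 0b10110101 = 181 (8-bit unsigned)

181


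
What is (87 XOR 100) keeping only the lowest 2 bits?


Step 1: 87 ^ 100 = 51
Step 2: 51 & 3 = 3

3


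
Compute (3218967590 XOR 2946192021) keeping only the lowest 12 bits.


Step 1: 3218967590 ^ 2946192021 = 273079987
Step 2: 273079987 & 4095 = 3763

3763


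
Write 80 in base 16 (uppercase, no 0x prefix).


80 = 50 hex

50


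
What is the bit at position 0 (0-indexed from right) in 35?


0b100011, position 0 = 1

1


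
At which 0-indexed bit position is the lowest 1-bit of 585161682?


0b100010111000001101101111010010. Lowest set bit at position 1

1


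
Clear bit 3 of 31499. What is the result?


31499 & ~(1 << 3) = 31491

31491


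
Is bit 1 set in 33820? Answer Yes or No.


0b1000010000011100, bit 1 = 0. No

No


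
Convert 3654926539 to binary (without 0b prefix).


3654926539 = 11011001110110011100000011001011 in binary

11011001110110011100000011001011


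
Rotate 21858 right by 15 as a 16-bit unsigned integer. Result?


Rotate 0b101010101100010 right by 15 (16-bit) = 0b1010101011000100 = 43716

43716


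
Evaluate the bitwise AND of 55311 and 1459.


0b1101100000001111 & 0b10110110011 = 0b11 = 3

3


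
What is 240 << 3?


0b11110000 << 3 = 0b11110000000 = 1920

1920


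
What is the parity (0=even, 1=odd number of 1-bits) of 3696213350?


0b11011100010011111011110101100110 has 20 ones => parity 0

0


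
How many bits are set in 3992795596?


0b11101101111111010011100111001100 has 21 set bits

21


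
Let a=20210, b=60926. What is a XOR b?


20210 ^ 60926 = 41740

41740


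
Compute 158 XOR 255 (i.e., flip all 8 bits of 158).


158 ^ 255 = 97

97


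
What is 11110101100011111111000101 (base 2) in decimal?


11110101100011111111000101 in decimal = 64372677

64372677


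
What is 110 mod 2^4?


110 & 15 = 14

14


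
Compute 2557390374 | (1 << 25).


2557390374 | (1 << 25) = 2557390374 | 33554432 = 2590944806

2590944806


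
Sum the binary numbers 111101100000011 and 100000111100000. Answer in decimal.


111101100000011 + 100000111100000 = 1011110011100011 = 48355

48355


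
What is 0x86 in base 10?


86 hex = 134 decimal

134


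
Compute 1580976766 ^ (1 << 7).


1580976766 ^ (1 << 7) = 1580976766 ^ 128 = 1580976894

1580976894


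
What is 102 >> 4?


0b1100110 >> 4 = 0b110 = 6

6


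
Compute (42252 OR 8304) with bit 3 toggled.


Step 1: 42252 | 8304 = 42364
Step 2: 42364 ^ (1 << 3) = 42364 ^ 8 = 42356

42356


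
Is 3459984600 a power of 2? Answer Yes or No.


0b11001110001110110010110011011000. Multiple bits set => No

No


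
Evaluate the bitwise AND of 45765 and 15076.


0b1011001011000101 & 0b11101011100100 = 0b11001011000100 = 12996

12996


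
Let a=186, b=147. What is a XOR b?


186 ^ 147 = 41

41


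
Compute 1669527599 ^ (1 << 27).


1669527599 ^ (1 << 27) = 1669527599 ^ 134217728 = 1803745327

1803745327


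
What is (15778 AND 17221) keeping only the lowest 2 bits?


Step 1: 15778 & 17221 = 256
Step 2: 256 & 3 = 0

0


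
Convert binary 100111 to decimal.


100111 in decimal = 39

39


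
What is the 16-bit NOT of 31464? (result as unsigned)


~0b111101011101000 = 0b1000010100010111 = 34071 (16-bit unsigned)

34071


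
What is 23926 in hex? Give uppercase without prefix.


23926 = 5D76 hex

5D76


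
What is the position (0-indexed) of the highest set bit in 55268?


0b1101011111100100. Highest set bit at position 15

15


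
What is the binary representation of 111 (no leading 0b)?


111 = 1101111 in binary

1101111


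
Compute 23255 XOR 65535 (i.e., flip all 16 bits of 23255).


23255 ^ 65535 = 42280

42280


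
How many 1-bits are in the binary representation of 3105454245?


0b10111001000110010111100010100101 has 16 set bits

16


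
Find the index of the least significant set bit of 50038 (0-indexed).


0b1100001101110110. Lowest set bit at position 1

1


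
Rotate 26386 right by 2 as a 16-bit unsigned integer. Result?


Rotate 0b110011100010010 right by 2 (16-bit) = 0b1001100111000100 = 39364

39364


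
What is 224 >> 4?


0b11100000 >> 4 = 0b1110 = 14

14


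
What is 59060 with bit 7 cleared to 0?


59060 & ~(1 << 7) = 58932

58932


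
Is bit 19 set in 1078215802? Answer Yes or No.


0b1000000010001000100010001111010, bit 19 = 0. No

No


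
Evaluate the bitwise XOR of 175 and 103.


0b10101111 ^ 0b1100111 = 0b11001000 = 200

200


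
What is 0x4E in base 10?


4E hex = 78 decimal

78


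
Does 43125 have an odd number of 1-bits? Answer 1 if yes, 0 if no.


0b1010100001110101 has 8 ones => parity 0

0


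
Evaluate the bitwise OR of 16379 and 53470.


0b11111111111011 | 0b1101000011011110 = 0b1111111111111111 = 65535

65535


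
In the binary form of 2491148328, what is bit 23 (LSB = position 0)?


0b10010100011110111110100000101000, position 23 = 0

0


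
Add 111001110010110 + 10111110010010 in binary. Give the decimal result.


111001110010110 + 10111110010010 = 1010001100101000 = 41768

41768


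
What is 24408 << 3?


0b101111101011000 << 3 = 0b101111101011000000 = 195264

195264


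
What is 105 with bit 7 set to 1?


105 | (1 << 7) = 105 | 128 = 233

233


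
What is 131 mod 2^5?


131 & 31 = 3

3


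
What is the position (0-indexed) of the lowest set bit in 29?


0b11101. Lowest set bit at position 0

0


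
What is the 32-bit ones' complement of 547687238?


547687238 ^ 4294967295 = 3747280057

3747280057


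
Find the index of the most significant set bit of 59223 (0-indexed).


0b1110011101010111. Highest set bit at position 15

15


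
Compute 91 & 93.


0b1011011 & 0b1011101 = 0b1011001 = 89

89


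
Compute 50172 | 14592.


0b1100001111111100 | 0b11100100000000 = 0b1111101111111100 = 64508

64508


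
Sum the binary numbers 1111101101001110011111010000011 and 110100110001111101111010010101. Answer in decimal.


1111101101001110011111010000011 + 110100110001111101111010010101 = 10110010011011110001110100011000 = 2993626392

2993626392


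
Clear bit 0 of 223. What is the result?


223 & ~(1 << 0) = 222

222


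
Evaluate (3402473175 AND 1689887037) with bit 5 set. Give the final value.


Step 1: 3402473175 & 1689887037 = 1082753045
Step 2: 1082753045 | (1 << 5) = 1082753045 | 32 = 1082753077

1082753077


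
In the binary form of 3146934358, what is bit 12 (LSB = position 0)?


0b10111011100100100110100001010110, position 12 = 0

0


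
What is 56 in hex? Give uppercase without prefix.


56 = 38 hex

38


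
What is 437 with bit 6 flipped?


437 ^ (1 << 6) = 437 ^ 64 = 501

501


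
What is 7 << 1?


0b111 << 1 = 0b1110 = 14

14


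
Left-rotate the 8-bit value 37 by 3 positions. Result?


Rotate 0b100101 left by 3 (8-bit) = 0b101001 = 41

41


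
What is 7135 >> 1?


0b1101111011111 >> 1 = 0b110111101111 = 3567

3567


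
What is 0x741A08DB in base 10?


741A08DB hex = 1947863259 decimal

1947863259


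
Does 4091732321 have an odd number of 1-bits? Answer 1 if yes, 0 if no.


0b11110011111000101110000101100001 has 17 ones => parity 1

1


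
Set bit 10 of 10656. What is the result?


10656 | (1 << 10) = 10656 | 1024 = 11680

11680


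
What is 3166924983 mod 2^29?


3166924983 & 536870911 = 482570423

482570423


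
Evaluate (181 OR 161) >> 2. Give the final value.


Step 1: 181 | 161 = 181
Step 2: 181 >> 2 = 45

45


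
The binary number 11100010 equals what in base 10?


11100010 in decimal = 226

226


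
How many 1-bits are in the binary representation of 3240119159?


0b11000001001000000100101101110111 has 14 set bits

14


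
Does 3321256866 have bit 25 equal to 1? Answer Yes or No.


0b11000101111101100101101110100010, bit 25 = 0. No

No


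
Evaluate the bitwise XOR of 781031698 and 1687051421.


0b101110100011011001100100010010 ^ 0b1100100100011100101110010011101 = 0b1001010000000111100010110001111 = 1241761167

1241761167


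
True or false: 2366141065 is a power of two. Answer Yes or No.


0b10001101000010000111001010001001. Multiple bits set => No

No


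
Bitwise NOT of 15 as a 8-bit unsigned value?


~0b1111 = 0b11110000 = 240 (8-bit unsigned)

240


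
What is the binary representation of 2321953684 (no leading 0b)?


2321953684 = 10001010011001100011001110010100 in binary

10001010011001100011001110010100


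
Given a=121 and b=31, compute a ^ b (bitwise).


121 ^ 31 = 102

102


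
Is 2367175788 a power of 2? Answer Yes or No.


0b10001101000110000011110001101100. Multiple bits set => No

No


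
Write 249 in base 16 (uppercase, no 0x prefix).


249 = F9 hex

F9


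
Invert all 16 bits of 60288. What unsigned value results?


60288 ^ 65535 = 5247

5247


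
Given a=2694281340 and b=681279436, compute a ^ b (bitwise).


2694281340 ^ 681279436 = 2282489776

2282489776


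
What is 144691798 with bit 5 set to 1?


144691798 | (1 << 5) = 144691798 | 32 = 144691830

144691830


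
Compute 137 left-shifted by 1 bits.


0b10001001 << 1 = 0b100010010 = 274

274


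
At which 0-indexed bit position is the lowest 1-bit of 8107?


0b1111110101011. Lowest set bit at position 0

0


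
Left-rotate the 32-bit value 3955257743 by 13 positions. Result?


Rotate 0b11101011110000000111000110001111 left by 13 (32-bit) = 0b1110001100011111110101111000 = 238157176

238157176


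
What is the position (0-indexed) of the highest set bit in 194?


0b11000010. Highest set bit at position 7

7


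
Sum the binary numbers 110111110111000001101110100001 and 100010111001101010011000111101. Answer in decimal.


110111110111000001101110100001 + 100010111001101010011000111101 = 1011010110000101100000111011110 = 1522713054

1522713054


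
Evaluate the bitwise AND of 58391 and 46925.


0b1110010000010111 & 0b1011011101001101 = 0b1010010000000101 = 41989

41989


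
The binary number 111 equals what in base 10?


111 in decimal = 7

7


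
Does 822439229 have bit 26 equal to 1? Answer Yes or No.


0b110001000001010110110100111101, bit 26 = 0. No

No


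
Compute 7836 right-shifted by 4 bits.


0b1111010011100 >> 4 = 0b111101001 = 489

489


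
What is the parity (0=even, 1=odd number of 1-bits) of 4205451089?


0b11111010101010100001011101010001 has 17 ones => parity 1

1


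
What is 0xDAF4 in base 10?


DAF4 hex = 56052 decimal

56052


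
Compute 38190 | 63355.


0b1001010100101110 | 0b1111011101111011 = 0b1111011101111111 = 63359

63359


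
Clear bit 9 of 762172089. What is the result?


762172089 & ~(1 << 9) = 762171577

762171577


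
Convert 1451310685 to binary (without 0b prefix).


1451310685 = 1010110100000010011111001011101 in binary

1010110100000010011111001011101


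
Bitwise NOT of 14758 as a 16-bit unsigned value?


~0b11100110100110 = 0b1100011001011001 = 50777 (16-bit unsigned)

50777


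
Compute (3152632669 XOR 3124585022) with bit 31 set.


Step 1: 3152632669 ^ 3124585022 = 30685539
Step 2: 30685539 | (1 << 31) = 30685539 | 2147483648 = 2178169187

2178169187


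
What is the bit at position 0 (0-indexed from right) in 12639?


0b11000101011111, position 0 = 1

1


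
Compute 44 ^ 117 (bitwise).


0b101100 ^ 0b1110101 = 0b1011001 = 89

89


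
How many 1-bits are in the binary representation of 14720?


0b11100110000000 has 5 set bits

5


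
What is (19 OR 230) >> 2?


Step 1: 19 | 230 = 247
Step 2: 247 >> 2 = 61

61


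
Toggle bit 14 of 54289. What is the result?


54289 ^ (1 << 14) = 54289 ^ 16384 = 37905

37905


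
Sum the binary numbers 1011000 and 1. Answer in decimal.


1011000 + 1 = 1011001 = 89

89


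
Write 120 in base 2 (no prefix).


120 = 1111000 in binary

1111000


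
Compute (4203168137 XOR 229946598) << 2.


Step 1: 4203168137 ^ 229946598 = 4147377519
Step 2: 4147377519 << 2 = 16589510076

16589510076


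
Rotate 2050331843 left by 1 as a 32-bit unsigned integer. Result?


Rotate 0b1111010001101011001010011000011 left by 1 (32-bit) = 0b11110100011010110010100110000110 = 4100663686

4100663686


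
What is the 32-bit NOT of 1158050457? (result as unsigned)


~0b1000101000001100111001010011001 = 0b10111010111110011000110101100110 = 3136916838 (32-bit unsigned)

3136916838


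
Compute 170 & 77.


0b10101010 & 0b1001101 = 0b1000 = 8

8


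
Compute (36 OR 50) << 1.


Step 1: 36 | 50 = 54
Step 2: 54 << 1 = 108

108


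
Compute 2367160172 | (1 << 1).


2367160172 | (1 << 1) = 2367160172 | 2 = 2367160174

2367160174
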